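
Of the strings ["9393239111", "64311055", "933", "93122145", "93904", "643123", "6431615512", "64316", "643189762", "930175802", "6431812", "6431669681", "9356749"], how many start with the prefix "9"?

6

Walk to "9"; the words in its subtree are exactly those with that prefix.
Matches: "930175802", "93122145", "933", "9356749", "93904", "9393239111"
Count: 6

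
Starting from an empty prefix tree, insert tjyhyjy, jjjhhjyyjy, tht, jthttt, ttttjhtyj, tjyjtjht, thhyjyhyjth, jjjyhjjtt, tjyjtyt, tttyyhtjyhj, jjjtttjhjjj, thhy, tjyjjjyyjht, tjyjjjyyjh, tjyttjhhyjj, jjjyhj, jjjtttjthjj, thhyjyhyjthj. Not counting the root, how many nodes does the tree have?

Count nodes per top-level branch (shared prefixes stored once):
  'j'-branch (jjjhhjyyjy, jjjtttjhjjj, jjjtttjthjj, jjjyhj, jjjyhjjtt, jthttt): 33 nodes
  't'-branch (thhy, thhyjyhyjth, thhyjyhyjthj, tht, tjyhyjy, tjyjjjyyjh, tjyjjjyyjht, tjyjtjht, tjyjtyt, tjyttjhhyjj, ttttjhtyj, tttyyhtjyhj): 57 nodes
Sum: 90

90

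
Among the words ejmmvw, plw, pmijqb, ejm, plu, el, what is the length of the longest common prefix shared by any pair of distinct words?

The deepest shared node is where two words last agree before diverging.
e.g. "ejm" and "ejmmvw" share the prefix "ejm" of length 3; no pair shares a longer one.
Longest shared-prefix length: 3

3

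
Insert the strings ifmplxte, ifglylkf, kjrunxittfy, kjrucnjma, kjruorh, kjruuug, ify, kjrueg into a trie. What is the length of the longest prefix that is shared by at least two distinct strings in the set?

Look for the deepest trie node that still has at least two words in its subtree.
"kjrucnjma" and "kjrueg" agree on "kjru" (4 characters) before diverging; nothing deeper is shared.
Longest shared-prefix length: 4

4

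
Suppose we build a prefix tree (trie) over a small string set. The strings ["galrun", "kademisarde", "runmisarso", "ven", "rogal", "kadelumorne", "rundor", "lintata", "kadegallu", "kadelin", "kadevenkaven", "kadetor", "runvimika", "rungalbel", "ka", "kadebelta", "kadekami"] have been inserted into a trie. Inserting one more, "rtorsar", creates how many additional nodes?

6

The longest prefix of "rtorsar" already in the trie is "r" (length 1).
So 7 − 1 = 6 new nodes.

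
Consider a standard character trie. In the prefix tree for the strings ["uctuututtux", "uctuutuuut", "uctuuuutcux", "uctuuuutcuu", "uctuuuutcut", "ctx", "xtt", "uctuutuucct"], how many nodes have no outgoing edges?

8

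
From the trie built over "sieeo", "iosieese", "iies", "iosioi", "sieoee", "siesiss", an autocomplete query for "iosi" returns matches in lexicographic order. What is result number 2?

Words with prefix "iosi", in lexicographic order: "iosieese", "iosioi"
Position 2: iosioi

iosioi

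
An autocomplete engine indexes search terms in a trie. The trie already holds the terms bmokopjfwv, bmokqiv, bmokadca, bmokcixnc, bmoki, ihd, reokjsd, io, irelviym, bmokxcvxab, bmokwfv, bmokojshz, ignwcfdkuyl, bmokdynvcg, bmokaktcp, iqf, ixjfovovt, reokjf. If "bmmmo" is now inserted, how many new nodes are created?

3

"bm" is already a path in the trie; the remaining "mmo" must be added.
New nodes needed: |"bmmmo"| − 2 = 5 − 2 = 3.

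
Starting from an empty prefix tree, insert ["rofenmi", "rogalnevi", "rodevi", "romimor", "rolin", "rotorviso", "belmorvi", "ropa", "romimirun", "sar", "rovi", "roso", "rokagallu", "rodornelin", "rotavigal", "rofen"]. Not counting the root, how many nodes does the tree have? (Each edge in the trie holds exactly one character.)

For each word, the new-node count is its length minus the longest prefix already in the trie:
  "rofenmi" → 7 new (r, o, f, e, n, m, i)
  "rogalnevi" → prefix "ro" already present; 7 new (g, a, l, n, e, v, i)
  "rodevi" → prefix "ro" already present; 4 new (d, e, v, i)
  "romimor" → prefix "ro" already present; 5 new (m, i, m, o, r)
  "rolin" → prefix "ro" already present; 3 new (l, i, n)
  "rotorviso" → prefix "ro" already present; 7 new (t, o, r, v, i, s, o)
  "belmorvi" → 8 new (b, e, l, m, o, r, v, i)
  "ropa" → prefix "ro" already present; 2 new (p, a)
  "romimirun" → prefix "romim" already present; 4 new (i, r, u, n)
  "sar" → 3 new (s, a, r)
  "rovi" → prefix "ro" already present; 2 new (v, i)
  "roso" → prefix "ro" already present; 2 new (s, o)
  "rokagallu" → prefix "ro" already present; 7 new (k, a, g, a, l, l, u)
  "rodornelin" → prefix "rod" already present; 7 new (o, r, n, e, l, i, n)
  "rotavigal" → prefix "rot" already present; 6 new (a, v, i, g, a, l)
  "rofen" → prefix "rofen" already present; 0 new (none)
Total nodes = 7 + 7 + 4 + 5 + 3 + 7 + 8 + 2 + 4 + 3 + 2 + 2 + 7 + 7 + 6 + 0 = 74

74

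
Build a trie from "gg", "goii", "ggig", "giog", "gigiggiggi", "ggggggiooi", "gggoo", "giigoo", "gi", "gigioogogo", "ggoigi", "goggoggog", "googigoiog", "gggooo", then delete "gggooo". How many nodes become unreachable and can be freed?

1

Walk "gggooo" from the leaf back toward the root, removing each node that no remaining word uses.
The suffix "o" (1 node) is used only by "gggooo"; "gggoo" is itself a stored word, so pruning stops there.
Nodes removed: 1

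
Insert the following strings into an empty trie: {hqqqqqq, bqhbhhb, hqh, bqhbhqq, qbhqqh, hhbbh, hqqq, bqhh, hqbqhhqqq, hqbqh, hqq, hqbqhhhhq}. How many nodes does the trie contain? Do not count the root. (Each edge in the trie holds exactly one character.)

38

Trie structure (* marks end of a word):
(root)
├─ b
│  └─ q
│     └─ h
│        ├─ b
│        │  └─ h
│        │     ├─ h
│        │     │  └─ b *
│        │     └─ q
│        │        └─ q *
│        └─ h *
├─ h
│  ├─ h
│  │  └─ b
│  │     └─ b
│  │        └─ h *
│  └─ q
│     ├─ b
│     │  └─ q
│     │     └─ h *
│     │        └─ h
│     │           ├─ h
│     │           │  └─ h
│     │           │     └─ q *
│     │           └─ q
│     │              └─ q
│     │                 └─ q *
│     ├─ h *
│     └─ q *
│        └─ q *
│           └─ q
│              └─ q
│                 └─ q *
└─ q
   └─ b
      └─ h
         └─ q
            └─ q
               └─ h *
Counting every labelled node above: 38.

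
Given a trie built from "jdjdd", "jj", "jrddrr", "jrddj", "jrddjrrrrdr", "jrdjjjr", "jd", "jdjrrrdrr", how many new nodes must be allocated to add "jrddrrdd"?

2

The longest prefix of "jrddrrdd" already in the trie is "jrddrr" (length 6).
Each of the 2 remaining characters creates one node.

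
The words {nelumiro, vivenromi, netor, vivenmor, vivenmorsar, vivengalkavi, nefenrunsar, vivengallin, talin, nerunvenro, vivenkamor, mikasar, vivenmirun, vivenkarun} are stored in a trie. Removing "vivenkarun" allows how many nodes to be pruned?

Walk "vivenkarun" from the leaf back toward the root, removing each node that no remaining word uses.
The suffix "run" (3 nodes) is used only by "vivenkarun"; the node for "vivenka" still has the child "m", so pruning stops there.
Nodes removed: 3

3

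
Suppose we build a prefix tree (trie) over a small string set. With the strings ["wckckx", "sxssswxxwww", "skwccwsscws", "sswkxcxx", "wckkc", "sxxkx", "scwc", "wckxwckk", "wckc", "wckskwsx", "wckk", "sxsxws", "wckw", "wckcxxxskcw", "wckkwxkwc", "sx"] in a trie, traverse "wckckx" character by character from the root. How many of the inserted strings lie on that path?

2

Traverse "wckckx" character by character; count nodes along the way that are marked as word ends.
Prefixes of the query that are stored words: "wckc", "wckckx"
Count: 2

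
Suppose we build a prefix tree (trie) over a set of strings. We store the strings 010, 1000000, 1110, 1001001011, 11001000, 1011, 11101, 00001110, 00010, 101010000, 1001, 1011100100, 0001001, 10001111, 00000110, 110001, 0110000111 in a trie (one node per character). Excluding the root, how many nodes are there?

70

For each word, the new-node count is its length minus the longest prefix already in the trie:
  "010" → 3 new (0, 1, 0)
  "1000000" → 7 new (1, 0, 0, 0, 0, 0, 0)
  "1110" → prefix "1" already present; 3 new (1, 1, 0)
  "1001001011" → prefix "100" already present; 7 new (1, 0, 0, 1, 0, 1, 1)
  "11001000" → prefix "11" already present; 6 new (0, 0, 1, 0, 0, 0)
  "1011" → prefix "10" already present; 2 new (1, 1)
  "11101" → prefix "1110" already present; 1 new (1)
  "00001110" → prefix "0" already present; 7 new (0, 0, 0, 1, 1, 1, 0)
  "00010" → prefix "000" already present; 2 new (1, 0)
  "101010000" → prefix "101" already present; 6 new (0, 1, 0, 0, 0, 0)
  "1001" → prefix "1001" already present; 0 new (none)
  "1011100100" → prefix "1011" already present; 6 new (1, 0, 0, 1, 0, 0)
  "0001001" → prefix "00010" already present; 2 new (0, 1)
  "10001111" → prefix "1000" already present; 4 new (1, 1, 1, 1)
  "00000110" → prefix "0000" already present; 4 new (0, 1, 1, 0)
  "110001" → prefix "1100" already present; 2 new (0, 1)
  "0110000111" → prefix "01" already present; 8 new (1, 0, 0, 0, 0, 1, 1, 1)
Total nodes = 3 + 7 + 3 + 7 + 6 + 2 + 1 + 7 + 2 + 6 + 0 + 6 + 2 + 4 + 4 + 2 + 8 = 70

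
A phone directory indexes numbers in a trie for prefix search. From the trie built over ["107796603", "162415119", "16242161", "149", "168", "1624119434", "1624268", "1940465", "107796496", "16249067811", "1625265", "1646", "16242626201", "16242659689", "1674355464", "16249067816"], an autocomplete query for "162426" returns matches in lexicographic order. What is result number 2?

16242659689

DFS of the "162426" subtree visits, in order: "16242626201", "16242659689", "1624268"
Position 2: 16242659689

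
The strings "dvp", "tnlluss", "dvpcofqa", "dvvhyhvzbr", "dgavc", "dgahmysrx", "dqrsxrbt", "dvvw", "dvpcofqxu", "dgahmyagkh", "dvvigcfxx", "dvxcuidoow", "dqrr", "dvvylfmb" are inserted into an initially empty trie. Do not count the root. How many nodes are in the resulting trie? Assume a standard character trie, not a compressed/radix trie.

Trace insertions, counting only characters that open a new branch:
  "dvp" → 3 new (d, v, p)
  "tnlluss" → 7 new (t, n, l, l, u, s, s)
  "dvpcofqa" → prefix "dvp" already present; 5 new (c, o, f, q, a)
  "dvvhyhvzbr" → prefix "dv" already present; 8 new (v, h, y, h, v, z, b, r)
  "dgavc" → prefix "d" already present; 4 new (g, a, v, c)
  "dgahmysrx" → prefix "dga" already present; 6 new (h, m, y, s, r, x)
  "dqrsxrbt" → prefix "d" already present; 7 new (q, r, s, x, r, b, t)
  "dvvw" → prefix "dvv" already present; 1 new (w)
  "dvpcofqxu" → prefix "dvpcofq" already present; 2 new (x, u)
  "dgahmyagkh" → prefix "dgahmy" already present; 4 new (a, g, k, h)
  "dvvigcfxx" → prefix "dvv" already present; 6 new (i, g, c, f, x, x)
  "dvxcuidoow" → prefix "dv" already present; 8 new (x, c, u, i, d, o, o, w)
  "dqrr" → prefix "dqr" already present; 1 new (r)
  "dvvylfmb" → prefix "dvv" already present; 5 new (y, l, f, m, b)
Total nodes = 3 + 7 + 5 + 8 + 4 + 6 + 7 + 1 + 2 + 4 + 6 + 8 + 1 + 5 = 67

67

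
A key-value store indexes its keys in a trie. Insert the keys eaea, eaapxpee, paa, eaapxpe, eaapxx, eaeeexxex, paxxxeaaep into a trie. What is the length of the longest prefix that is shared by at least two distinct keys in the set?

7

The deepest shared node is where two words last agree before diverging.
e.g. "eaapxpe" and "eaapxpee" share the prefix "eaapxpe" of length 7; no pair shares a longer one.
Longest shared-prefix length: 7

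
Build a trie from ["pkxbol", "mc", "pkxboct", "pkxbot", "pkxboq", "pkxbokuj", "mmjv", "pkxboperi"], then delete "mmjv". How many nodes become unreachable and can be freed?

Walk "mmjv" from the leaf back toward the root, removing each node that no remaining word uses.
The suffix "mjv" (3 nodes) is used only by "mmjv"; the node for "m" still has the child "c", so pruning stops there.
Nodes removed: 3

3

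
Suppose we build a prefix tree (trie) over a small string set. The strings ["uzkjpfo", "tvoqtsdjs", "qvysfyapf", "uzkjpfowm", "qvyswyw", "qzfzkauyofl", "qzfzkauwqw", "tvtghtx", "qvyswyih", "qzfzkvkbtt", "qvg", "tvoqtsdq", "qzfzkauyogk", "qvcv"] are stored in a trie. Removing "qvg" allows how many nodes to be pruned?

1

After clearing the end-marker at "qvg", prune upward until reaching a node still needed by another word.
The suffix "g" (1 node) is used only by "qvg"; the node for "qv" still has the child "y", so pruning stops there.
Nodes removed: 1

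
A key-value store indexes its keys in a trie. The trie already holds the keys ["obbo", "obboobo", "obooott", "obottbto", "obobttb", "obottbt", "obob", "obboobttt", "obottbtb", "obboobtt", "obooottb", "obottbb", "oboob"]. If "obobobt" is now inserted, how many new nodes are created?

3

The longest prefix of "obobobt" already in the trie is "obob" (length 4).
So 7 − 4 = 3 new nodes.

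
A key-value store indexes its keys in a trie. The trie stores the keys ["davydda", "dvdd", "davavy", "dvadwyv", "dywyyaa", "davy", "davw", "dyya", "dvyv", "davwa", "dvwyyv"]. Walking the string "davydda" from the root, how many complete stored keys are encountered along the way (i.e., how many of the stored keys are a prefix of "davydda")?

Traverse "davydda" character by character; count nodes along the way that are marked as word ends.
Prefixes of the query that are stored words: "davy", "davydda"
Count: 2

2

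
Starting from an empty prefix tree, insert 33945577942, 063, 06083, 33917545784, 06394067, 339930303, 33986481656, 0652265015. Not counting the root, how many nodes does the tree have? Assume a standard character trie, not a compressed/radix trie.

Insert word by word; a character creates a node only if that edge doesn't already exist:
  "33945577942" → 11 new (3, 3, 9, 4, 5, 5, 7, 7, 9, 4, 2)
  "063" → 3 new (0, 6, 3)
  "06083" → prefix "06" already present; 3 new (0, 8, 3)
  "33917545784" → prefix "339" already present; 8 new (1, 7, 5, 4, 5, 7, 8, 4)
  "06394067" → prefix "063" already present; 5 new (9, 4, 0, 6, 7)
  "339930303" → prefix "339" already present; 6 new (9, 3, 0, 3, 0, 3)
  "33986481656" → prefix "339" already present; 8 new (8, 6, 4, 8, 1, 6, 5, 6)
  "0652265015" → prefix "06" already present; 8 new (5, 2, 2, 6, 5, 0, 1, 5)
Total nodes = 11 + 3 + 3 + 8 + 5 + 6 + 8 + 8 = 52

52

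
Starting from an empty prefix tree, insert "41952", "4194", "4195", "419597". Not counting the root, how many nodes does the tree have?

8

Count nodes per top-level branch (shared prefixes stored once):
  '4'-branch (4194, 4195, 41952, 419597): 8 nodes
Sum: 8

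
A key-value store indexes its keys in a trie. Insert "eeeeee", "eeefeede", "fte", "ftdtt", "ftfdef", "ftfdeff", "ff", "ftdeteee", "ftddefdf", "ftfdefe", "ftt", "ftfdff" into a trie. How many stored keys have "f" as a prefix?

Walk to "f"; the words in its subtree are exactly those with that prefix.
Words under "f": ff, ftddefdf, ftdeteee, ftdtt, fte, ftfdef, ftfdefe, ftfdeff, ftfdff, ftt
Count: 10

10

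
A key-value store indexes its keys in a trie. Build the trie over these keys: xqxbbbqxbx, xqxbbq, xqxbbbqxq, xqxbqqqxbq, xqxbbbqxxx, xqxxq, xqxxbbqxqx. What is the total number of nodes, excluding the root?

28

Count nodes per top-level branch (shared prefixes stored once):
  'x'-branch (xqxbbbqxbx, xqxbbbqxq, xqxbbbqxxx, xqxbbq, xqxbqqqxbq, xqxxbbqxqx, xqxxq): 28 nodes
Sum: 28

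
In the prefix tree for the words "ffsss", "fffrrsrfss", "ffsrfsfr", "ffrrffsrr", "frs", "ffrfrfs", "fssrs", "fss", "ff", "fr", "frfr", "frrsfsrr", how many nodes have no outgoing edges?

9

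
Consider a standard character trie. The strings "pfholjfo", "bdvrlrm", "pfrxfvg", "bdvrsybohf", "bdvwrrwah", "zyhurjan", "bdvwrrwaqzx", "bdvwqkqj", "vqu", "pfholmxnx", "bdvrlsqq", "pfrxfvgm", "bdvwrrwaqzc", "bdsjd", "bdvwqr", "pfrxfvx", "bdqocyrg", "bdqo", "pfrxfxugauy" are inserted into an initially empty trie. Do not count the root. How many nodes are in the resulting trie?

76

Trace insertions, counting only characters that open a new branch:
  "pfholjfo" → 8 new (p, f, h, o, l, j, f, o)
  "bdvrlrm" → 7 new (b, d, v, r, l, r, m)
  "pfrxfvg" → prefix "pf" already present; 5 new (r, x, f, v, g)
  "bdvrsybohf" → prefix "bdvr" already present; 6 new (s, y, b, o, h, f)
  "bdvwrrwah" → prefix "bdv" already present; 6 new (w, r, r, w, a, h)
  "zyhurjan" → 8 new (z, y, h, u, r, j, a, n)
  "bdvwrrwaqzx" → prefix "bdvwrrwa" already present; 3 new (q, z, x)
  "bdvwqkqj" → prefix "bdvw" already present; 4 new (q, k, q, j)
  "vqu" → 3 new (v, q, u)
  "pfholmxnx" → prefix "pfhol" already present; 4 new (m, x, n, x)
  "bdvrlsqq" → prefix "bdvrl" already present; 3 new (s, q, q)
  "pfrxfvgm" → prefix "pfrxfvg" already present; 1 new (m)
  "bdvwrrwaqzc" → prefix "bdvwrrwaqz" already present; 1 new (c)
  "bdsjd" → prefix "bd" already present; 3 new (s, j, d)
  "bdvwqr" → prefix "bdvwq" already present; 1 new (r)
  "pfrxfvx" → prefix "pfrxfv" already present; 1 new (x)
  "bdqocyrg" → prefix "bd" already present; 6 new (q, o, c, y, r, g)
  "bdqo" → prefix "bdqo" already present; 0 new (none)
  "pfrxfxugauy" → prefix "pfrxf" already present; 6 new (x, u, g, a, u, y)
Total nodes = 8 + 7 + 5 + 6 + 6 + 8 + 3 + 4 + 3 + 4 + 3 + 1 + 1 + 3 + 1 + 1 + 6 + 0 + 6 = 76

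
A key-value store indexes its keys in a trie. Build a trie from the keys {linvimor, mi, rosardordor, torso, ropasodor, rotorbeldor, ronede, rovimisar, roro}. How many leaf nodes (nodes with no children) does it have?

A leaf is a node with no children — equivalently, the end of a word that is not a proper prefix of any other stored word.
Those words: "linvimor", "mi", "ronede", "ropasodor", "roro", "rosardordor", "rotorbeldor", "rovimisar", "torso"
Leaf count: 9

9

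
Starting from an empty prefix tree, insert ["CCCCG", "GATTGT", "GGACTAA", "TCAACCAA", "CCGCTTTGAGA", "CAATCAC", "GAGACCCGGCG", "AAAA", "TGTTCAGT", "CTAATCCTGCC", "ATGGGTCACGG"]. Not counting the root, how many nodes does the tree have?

Trace insertions, counting only characters that open a new branch:
  "CCCCG" → 5 new (C, C, C, C, G)
  "GATTGT" → 6 new (G, A, T, T, G, T)
  "GGACTAA" → prefix "G" already present; 6 new (G, A, C, T, A, A)
  "TCAACCAA" → 8 new (T, C, A, A, C, C, A, A)
  "CCGCTTTGAGA" → prefix "CC" already present; 9 new (G, C, T, T, T, G, A, G, A)
  "CAATCAC" → prefix "C" already present; 6 new (A, A, T, C, A, C)
  "GAGACCCGGCG" → prefix "GA" already present; 9 new (G, A, C, C, C, G, G, C, G)
  "AAAA" → 4 new (A, A, A, A)
  "TGTTCAGT" → prefix "T" already present; 7 new (G, T, T, C, A, G, T)
  "CTAATCCTGCC" → prefix "C" already present; 10 new (T, A, A, T, C, C, T, G, C, C)
  "ATGGGTCACGG" → prefix "A" already present; 10 new (T, G, G, G, T, C, A, C, G, G)
Total nodes = 5 + 6 + 6 + 8 + 9 + 6 + 9 + 4 + 7 + 10 + 10 = 80

80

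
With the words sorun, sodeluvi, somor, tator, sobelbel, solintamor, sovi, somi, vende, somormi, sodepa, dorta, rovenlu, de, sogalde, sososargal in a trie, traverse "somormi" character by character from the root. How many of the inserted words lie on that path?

2

Traverse "somormi" character by character; count nodes along the way that are marked as word ends.
Prefixes of the query that are stored words: "somor", "somormi"
Count: 2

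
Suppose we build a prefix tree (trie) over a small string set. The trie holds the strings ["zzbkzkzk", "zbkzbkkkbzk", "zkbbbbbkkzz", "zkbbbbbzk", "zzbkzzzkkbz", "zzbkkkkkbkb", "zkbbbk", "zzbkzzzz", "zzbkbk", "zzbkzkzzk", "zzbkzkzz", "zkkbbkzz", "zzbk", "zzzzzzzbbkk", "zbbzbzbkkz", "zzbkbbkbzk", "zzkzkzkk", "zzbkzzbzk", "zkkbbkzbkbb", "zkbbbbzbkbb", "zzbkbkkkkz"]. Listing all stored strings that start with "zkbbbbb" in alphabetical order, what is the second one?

zkbbbbbzk

Filter for "zkbbbbb…" and sort: "zkbbbbbkkzz", "zkbbbbbzk"
Position 2: zkbbbbbzk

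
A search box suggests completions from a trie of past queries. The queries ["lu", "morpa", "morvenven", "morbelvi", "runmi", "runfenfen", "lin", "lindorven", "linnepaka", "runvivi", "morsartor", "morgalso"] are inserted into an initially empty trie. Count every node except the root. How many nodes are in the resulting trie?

Count nodes per top-level branch (shared prefixes stored once):
  'l'-branch (lin, lindorven, linnepaka, lu): 16 nodes
  'm'-branch (morbelvi, morgalso, morpa, morsartor, morvenven): 27 nodes
  'r'-branch (runfenfen, runmi, runvivi): 15 nodes
Sum: 58

58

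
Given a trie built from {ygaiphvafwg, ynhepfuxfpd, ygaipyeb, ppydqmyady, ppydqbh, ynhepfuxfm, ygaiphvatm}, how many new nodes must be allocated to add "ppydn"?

1

The longest prefix of "ppydn" already in the trie is "ppyd" (length 4).
Each of the 1 remaining characters creates one node.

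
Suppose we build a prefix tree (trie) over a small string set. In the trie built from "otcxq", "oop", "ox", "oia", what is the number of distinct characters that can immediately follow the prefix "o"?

4

Walk "o" from the root, arriving at one node.
Distinct next characters after "o": i, o, t, x.
That node has 4 child edges.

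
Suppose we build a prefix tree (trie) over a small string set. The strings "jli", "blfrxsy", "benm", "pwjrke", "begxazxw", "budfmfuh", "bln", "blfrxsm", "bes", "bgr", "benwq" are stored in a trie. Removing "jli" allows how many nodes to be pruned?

3

Walk "jli" from the leaf back toward the root, removing each node that no remaining word uses.
No other word shares any prefix with "jli", so all 3 of its nodes go.
Nodes removed: 3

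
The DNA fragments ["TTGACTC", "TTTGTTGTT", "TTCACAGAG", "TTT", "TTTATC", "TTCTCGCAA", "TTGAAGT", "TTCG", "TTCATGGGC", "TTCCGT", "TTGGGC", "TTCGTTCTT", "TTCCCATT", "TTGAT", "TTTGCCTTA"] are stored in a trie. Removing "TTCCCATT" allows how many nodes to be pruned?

4

After clearing the end-marker at "TTCCCATT", prune upward until reaching a node still needed by another word.
The suffix "CATT" (4 nodes) is used only by "TTCCCATT"; the node for "TTCC" still has the child "G", so pruning stops there.
Nodes removed: 4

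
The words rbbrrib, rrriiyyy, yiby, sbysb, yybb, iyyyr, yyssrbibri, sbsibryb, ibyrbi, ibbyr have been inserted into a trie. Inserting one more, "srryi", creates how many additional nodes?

"s" is already a path in the trie; the remaining "rryi" must be added.
New nodes needed: |"srryi"| − 1 = 5 − 1 = 4.

4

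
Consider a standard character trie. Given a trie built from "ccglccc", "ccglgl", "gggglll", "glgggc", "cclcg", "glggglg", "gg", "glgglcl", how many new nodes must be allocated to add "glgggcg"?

The longest prefix of "glgggcg" already in the trie is "glgggc" (length 6).
Each of the 1 remaining characters creates one node.

1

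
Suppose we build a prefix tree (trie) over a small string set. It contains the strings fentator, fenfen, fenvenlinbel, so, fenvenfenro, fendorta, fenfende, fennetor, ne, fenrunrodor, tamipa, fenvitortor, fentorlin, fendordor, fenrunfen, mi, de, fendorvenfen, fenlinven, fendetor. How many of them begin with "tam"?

1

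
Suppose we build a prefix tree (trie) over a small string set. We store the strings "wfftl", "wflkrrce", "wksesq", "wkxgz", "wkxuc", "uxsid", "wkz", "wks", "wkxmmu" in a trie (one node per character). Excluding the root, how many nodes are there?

30

Trie structure (* marks end of a word):
(root)
├─ u
│  └─ x
│     └─ s
│        └─ i
│           └─ d *
└─ w
   ├─ f
   │  ├─ f
   │  │  └─ t
   │  │     └─ l *
   │  └─ l
   │     └─ k
   │        └─ r
   │           └─ r
   │              └─ c
   │                 └─ e *
   └─ k
      ├─ s *
      │  └─ e
      │     └─ s
      │        └─ q *
      ├─ x
      │  ├─ g
      │  │  └─ z *
      │  ├─ m
      │  │  └─ m
      │  │     └─ u *
      │  └─ u
      │     └─ c *
      └─ z *
Counting every labelled node above: 30.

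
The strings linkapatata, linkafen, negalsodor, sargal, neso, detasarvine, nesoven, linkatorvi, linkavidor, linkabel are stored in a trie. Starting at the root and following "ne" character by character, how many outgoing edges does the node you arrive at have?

2

Follow the path "ne" to its node, then look at its outgoing edges.
Characters that immediately follow "ne" among the stored strings: {g, s}.
That node has 2 child edges.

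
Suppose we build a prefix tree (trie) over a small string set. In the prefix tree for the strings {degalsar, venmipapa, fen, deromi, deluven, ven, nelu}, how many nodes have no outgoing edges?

6

A leaf is a node with no children — equivalently, the end of a word that is not a proper prefix of any other stored word.
Those words: "degalsar", "deluven", "deromi", "fen", "nelu", "venmipapa"
Leaf count: 6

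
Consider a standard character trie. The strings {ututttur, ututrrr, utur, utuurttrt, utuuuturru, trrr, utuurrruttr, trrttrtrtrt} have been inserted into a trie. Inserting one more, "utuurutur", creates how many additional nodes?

The longest prefix of "utuurutur" already in the trie is "utuur" (length 5).
So 9 − 5 = 4 new nodes.

4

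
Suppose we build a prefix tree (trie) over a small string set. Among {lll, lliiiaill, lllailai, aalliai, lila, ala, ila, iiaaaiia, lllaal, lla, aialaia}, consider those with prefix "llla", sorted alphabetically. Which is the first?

DFS of the "llla" subtree visits, in order: "lllaal", "lllailai"
Position 1: lllaal

lllaal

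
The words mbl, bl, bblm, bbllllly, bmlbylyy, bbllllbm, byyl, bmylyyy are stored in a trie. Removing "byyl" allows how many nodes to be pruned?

A node on "byyl"'s path can go only if nothing else ends at it or branches off below it.
The suffix "yyl" (3 nodes) is used only by "byyl"; the node for "b" still has the child "l", so pruning stops there.
Nodes removed: 3

3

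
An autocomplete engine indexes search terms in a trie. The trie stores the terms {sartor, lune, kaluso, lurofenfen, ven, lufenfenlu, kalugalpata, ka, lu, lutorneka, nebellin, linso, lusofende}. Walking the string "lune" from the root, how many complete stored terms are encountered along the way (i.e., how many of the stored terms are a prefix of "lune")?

2

Walk "lune" from the root; an end-of-word marker is hit whenever a stored word is a prefix of "lune".
Prefixes of the query that are stored words: "lu", "lune"
Count: 2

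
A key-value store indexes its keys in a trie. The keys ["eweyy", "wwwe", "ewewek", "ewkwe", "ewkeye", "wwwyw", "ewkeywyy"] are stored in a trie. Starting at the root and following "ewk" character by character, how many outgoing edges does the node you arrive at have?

2

The children of the "ewk" node are the distinct next characters among strings starting with "ewk".
Characters that immediately follow "ewk" among the stored strings: {e, w}.
That node has 2 child edges.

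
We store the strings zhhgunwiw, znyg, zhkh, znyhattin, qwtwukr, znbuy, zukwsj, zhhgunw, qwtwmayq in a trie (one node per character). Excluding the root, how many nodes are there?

39

Trace insertions, counting only characters that open a new branch:
  "zhhgunwiw" → 9 new (z, h, h, g, u, n, w, i, w)
  "znyg" → prefix "z" already present; 3 new (n, y, g)
  "zhkh" → prefix "zh" already present; 2 new (k, h)
  "znyhattin" → prefix "zny" already present; 6 new (h, a, t, t, i, n)
  "qwtwukr" → 7 new (q, w, t, w, u, k, r)
  "znbuy" → prefix "zn" already present; 3 new (b, u, y)
  "zukwsj" → prefix "z" already present; 5 new (u, k, w, s, j)
  "zhhgunw" → prefix "zhhgunw" already present; 0 new (none)
  "qwtwmayq" → prefix "qwtw" already present; 4 new (m, a, y, q)
Total nodes = 9 + 3 + 2 + 6 + 7 + 3 + 5 + 0 + 4 = 39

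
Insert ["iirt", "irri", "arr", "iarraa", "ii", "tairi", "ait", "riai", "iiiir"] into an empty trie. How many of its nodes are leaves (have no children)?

A leaf is a node with no children — equivalently, the end of a word that is not a proper prefix of any other stored word.
Those words: "ait", "arr", "iarraa", "iiiir", "iirt", "irri", "riai", "tairi"
Leaf count: 8

8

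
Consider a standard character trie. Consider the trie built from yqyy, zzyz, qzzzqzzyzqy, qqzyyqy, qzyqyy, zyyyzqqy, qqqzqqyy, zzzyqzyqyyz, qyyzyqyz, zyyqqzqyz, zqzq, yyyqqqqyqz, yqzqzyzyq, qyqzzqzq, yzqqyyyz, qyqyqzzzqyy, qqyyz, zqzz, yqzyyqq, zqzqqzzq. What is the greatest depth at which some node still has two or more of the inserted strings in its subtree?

4

Look for the deepest trie node that still has at least two words in its subtree.
e.g. "zqzq" and "zqzqqzzq" share the prefix "zqzq" of length 4; no pair shares a longer one.
Longest shared-prefix length: 4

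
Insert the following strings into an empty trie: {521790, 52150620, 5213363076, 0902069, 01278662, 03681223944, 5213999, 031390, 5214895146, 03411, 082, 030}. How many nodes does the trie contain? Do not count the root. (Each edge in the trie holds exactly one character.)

62

Insert word by word; a character creates a node only if that edge doesn't already exist:
  "521790" → 6 new (5, 2, 1, 7, 9, 0)
  "52150620" → prefix "521" already present; 5 new (5, 0, 6, 2, 0)
  "5213363076" → prefix "521" already present; 7 new (3, 3, 6, 3, 0, 7, 6)
  "0902069" → 7 new (0, 9, 0, 2, 0, 6, 9)
  "01278662" → prefix "0" already present; 7 new (1, 2, 7, 8, 6, 6, 2)
  "03681223944" → prefix "0" already present; 10 new (3, 6, 8, 1, 2, 2, 3, 9, 4, 4)
  "5213999" → prefix "5213" already present; 3 new (9, 9, 9)
  "031390" → prefix "03" already present; 4 new (1, 3, 9, 0)
  "5214895146" → prefix "521" already present; 7 new (4, 8, 9, 5, 1, 4, 6)
  "03411" → prefix "03" already present; 3 new (4, 1, 1)
  "082" → prefix "0" already present; 2 new (8, 2)
  "030" → prefix "03" already present; 1 new (0)
Total nodes = 6 + 5 + 7 + 7 + 7 + 10 + 3 + 4 + 7 + 3 + 2 + 1 = 62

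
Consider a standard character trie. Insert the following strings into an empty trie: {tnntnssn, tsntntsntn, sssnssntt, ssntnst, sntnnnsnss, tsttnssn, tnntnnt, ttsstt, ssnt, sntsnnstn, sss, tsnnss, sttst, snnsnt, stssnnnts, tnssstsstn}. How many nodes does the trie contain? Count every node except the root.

85

Trace insertions, counting only characters that open a new branch:
  "tnntnssn" → 8 new (t, n, n, t, n, s, s, n)
  "tsntntsntn" → prefix "t" already present; 9 new (s, n, t, n, t, s, n, t, n)
  "sssnssntt" → 9 new (s, s, s, n, s, s, n, t, t)
  "ssntnst" → prefix "ss" already present; 5 new (n, t, n, s, t)
  "sntnnnsnss" → prefix "s" already present; 9 new (n, t, n, n, n, s, n, s, s)
  "tsttnssn" → prefix "ts" already present; 6 new (t, t, n, s, s, n)
  "tnntnnt" → prefix "tnntn" already present; 2 new (n, t)
  "ttsstt" → prefix "t" already present; 5 new (t, s, s, t, t)
  "ssnt" → prefix "ssnt" already present; 0 new (none)
  "sntsnnstn" → prefix "snt" already present; 6 new (s, n, n, s, t, n)
  "sss" → prefix "sss" already present; 0 new (none)
  "tsnnss" → prefix "tsn" already present; 3 new (n, s, s)
  "sttst" → prefix "s" already present; 4 new (t, t, s, t)
  "snnsnt" → prefix "sn" already present; 4 new (n, s, n, t)
  "stssnnnts" → prefix "st" already present; 7 new (s, s, n, n, n, t, s)
  "tnssstsstn" → prefix "tn" already present; 8 new (s, s, s, t, s, s, t, n)
Total nodes = 8 + 9 + 9 + 5 + 9 + 6 + 2 + 5 + 0 + 6 + 0 + 3 + 4 + 4 + 7 + 8 = 85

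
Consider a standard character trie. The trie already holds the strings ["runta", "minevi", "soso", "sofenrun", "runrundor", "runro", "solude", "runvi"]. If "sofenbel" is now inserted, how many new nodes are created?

3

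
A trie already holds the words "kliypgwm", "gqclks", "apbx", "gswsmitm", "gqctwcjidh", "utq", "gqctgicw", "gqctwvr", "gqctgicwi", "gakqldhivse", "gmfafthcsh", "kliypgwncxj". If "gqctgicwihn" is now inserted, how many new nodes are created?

2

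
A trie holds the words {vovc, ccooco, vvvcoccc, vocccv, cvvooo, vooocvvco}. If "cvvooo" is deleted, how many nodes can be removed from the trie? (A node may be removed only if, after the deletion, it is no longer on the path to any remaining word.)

5

A node on "cvvooo"'s path can go only if nothing else ends at it or branches off below it.
The suffix "vvooo" (5 nodes) is used only by "cvvooo"; the node for "c" still has the child "c", so pruning stops there.
Nodes removed: 5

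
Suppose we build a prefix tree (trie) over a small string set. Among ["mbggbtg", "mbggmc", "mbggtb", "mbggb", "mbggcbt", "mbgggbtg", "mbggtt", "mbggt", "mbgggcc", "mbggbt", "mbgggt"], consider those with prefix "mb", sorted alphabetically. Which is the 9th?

Words with prefix "mb", in lexicographic order: "mbggb", "mbggbt", "mbggbtg", "mbggcbt", "mbgggbtg", "mbgggcc", "mbgggt", "mbggmc", "mbggt", "mbggtb", "mbggtt"
The 9th is mbggt.

mbggt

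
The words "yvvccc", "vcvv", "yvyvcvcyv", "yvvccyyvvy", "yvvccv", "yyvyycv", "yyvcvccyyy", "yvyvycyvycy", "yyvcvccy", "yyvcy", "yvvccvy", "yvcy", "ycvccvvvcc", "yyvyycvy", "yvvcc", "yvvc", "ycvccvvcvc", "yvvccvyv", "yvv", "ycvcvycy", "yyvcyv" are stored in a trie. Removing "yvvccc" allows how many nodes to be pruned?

1

After clearing the end-marker at "yvvccc", prune upward until reaching a node still needed by another word.
The suffix "c" (1 node) is used only by "yvvccc"; the node for "yvvcc" still has the child "y", so pruning stops there.
Nodes removed: 1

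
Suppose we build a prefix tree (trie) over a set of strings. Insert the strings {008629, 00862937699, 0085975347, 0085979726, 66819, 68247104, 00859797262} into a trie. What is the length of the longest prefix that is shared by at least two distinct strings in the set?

10

Equivalently: take the maximum, over all pairs, of their longest common prefix length.
e.g. "0085979726" and "00859797262" share the prefix "0085979726" of length 10; no pair shares a longer one.
Longest shared-prefix length: 10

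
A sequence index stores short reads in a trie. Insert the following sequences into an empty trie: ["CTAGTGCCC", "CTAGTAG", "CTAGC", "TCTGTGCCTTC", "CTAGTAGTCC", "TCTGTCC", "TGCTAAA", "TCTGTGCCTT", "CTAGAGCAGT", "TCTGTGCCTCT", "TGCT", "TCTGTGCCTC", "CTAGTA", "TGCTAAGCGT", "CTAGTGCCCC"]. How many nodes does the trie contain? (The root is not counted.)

Trace insertions, counting only characters that open a new branch:
  "CTAGTGCCC" → 9 new (C, T, A, G, T, G, C, C, C)
  "CTAGTAG" → prefix "CTAGT" already present; 2 new (A, G)
  "CTAGC" → prefix "CTAG" already present; 1 new (C)
  "TCTGTGCCTTC" → 11 new (T, C, T, G, T, G, C, C, T, T, C)
  "CTAGTAGTCC" → prefix "CTAGTAG" already present; 3 new (T, C, C)
  "TCTGTCC" → prefix "TCTGT" already present; 2 new (C, C)
  "TGCTAAA" → prefix "T" already present; 6 new (G, C, T, A, A, A)
  "TCTGTGCCTT" → prefix "TCTGTGCCTT" already present; 0 new (none)
  "CTAGAGCAGT" → prefix "CTAG" already present; 6 new (A, G, C, A, G, T)
  "TCTGTGCCTCT" → prefix "TCTGTGCCT" already present; 2 new (C, T)
  "TGCT" → prefix "TGCT" already present; 0 new (none)
  "TCTGTGCCTC" → prefix "TCTGTGCCTC" already present; 0 new (none)
  "CTAGTA" → prefix "CTAGTA" already present; 0 new (none)
  "TGCTAAGCGT" → prefix "TGCTAA" already present; 4 new (G, C, G, T)
  "CTAGTGCCCC" → prefix "CTAGTGCCC" already present; 1 new (C)
Total nodes = 9 + 2 + 1 + 11 + 3 + 2 + 6 + 0 + 6 + 2 + 0 + 0 + 0 + 4 + 1 = 47

47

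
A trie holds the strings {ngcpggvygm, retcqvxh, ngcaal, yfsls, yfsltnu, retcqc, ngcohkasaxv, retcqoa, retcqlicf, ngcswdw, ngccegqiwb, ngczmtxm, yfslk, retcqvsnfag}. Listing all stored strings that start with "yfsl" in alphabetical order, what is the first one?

yfslk

Words with prefix "yfsl", in lexicographic order: "yfslk", "yfsls", "yfsltnu"
The 1st is yfslk.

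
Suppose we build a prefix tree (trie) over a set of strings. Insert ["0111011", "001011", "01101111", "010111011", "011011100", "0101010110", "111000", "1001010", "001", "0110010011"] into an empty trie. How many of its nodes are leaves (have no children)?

9

Leaves are exactly the stored words that no other stored word extends.
Those words: "001011", "0101010110", "010111011", "0110010011", "011011100", "01101111", "0111011", "1001010", "111000"
Leaf count: 9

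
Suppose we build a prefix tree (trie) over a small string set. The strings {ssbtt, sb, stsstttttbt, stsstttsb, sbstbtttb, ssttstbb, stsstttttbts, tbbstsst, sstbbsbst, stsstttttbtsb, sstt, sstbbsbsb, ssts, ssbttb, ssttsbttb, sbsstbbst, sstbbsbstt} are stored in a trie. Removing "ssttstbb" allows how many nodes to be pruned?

3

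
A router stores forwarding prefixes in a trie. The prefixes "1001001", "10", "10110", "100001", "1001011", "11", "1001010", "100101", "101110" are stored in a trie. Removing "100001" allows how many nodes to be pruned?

3

A node on "100001"'s path can go only if nothing else ends at it or branches off below it.
The suffix "001" (3 nodes) is used only by "100001"; the node for "100" still has the child "1", so pruning stops there.
Nodes removed: 3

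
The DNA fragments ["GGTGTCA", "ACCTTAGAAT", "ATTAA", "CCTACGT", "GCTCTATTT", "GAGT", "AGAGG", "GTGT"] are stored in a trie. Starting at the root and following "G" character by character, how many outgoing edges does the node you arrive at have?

Walk "G" from the root, arriving at one node.
Characters that immediately follow "G" among the stored strings: {A, C, G, T}.
That node has 4 child edges.

4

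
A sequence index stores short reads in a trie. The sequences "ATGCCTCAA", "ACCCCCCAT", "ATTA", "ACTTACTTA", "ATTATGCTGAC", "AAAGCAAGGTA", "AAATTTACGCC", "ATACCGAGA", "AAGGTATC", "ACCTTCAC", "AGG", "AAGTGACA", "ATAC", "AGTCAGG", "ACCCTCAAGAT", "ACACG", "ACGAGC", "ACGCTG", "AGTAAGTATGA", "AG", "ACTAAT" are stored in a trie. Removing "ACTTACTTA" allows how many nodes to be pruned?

After clearing the end-marker at "ACTTACTTA", prune upward until reaching a node still needed by another word.
The suffix "TACTTA" (6 nodes) is used only by "ACTTACTTA"; the node for "ACT" still has the child "A", so pruning stops there.
Nodes removed: 6

6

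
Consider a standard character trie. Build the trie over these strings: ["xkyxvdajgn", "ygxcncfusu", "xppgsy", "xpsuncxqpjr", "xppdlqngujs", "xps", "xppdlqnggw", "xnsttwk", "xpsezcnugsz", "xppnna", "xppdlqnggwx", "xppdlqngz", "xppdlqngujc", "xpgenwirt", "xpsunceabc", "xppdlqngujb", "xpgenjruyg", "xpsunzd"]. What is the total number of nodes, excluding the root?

83

For each word, the new-node count is its length minus the longest prefix already in the trie:
  "xkyxvdajgn" → 10 new (x, k, y, x, v, d, a, j, g, n)
  "ygxcncfusu" → 10 new (y, g, x, c, n, c, f, u, s, u)
  "xppgsy" → prefix "x" already present; 5 new (p, p, g, s, y)
  "xpsuncxqpjr" → prefix "xp" already present; 9 new (s, u, n, c, x, q, p, j, r)
  "xppdlqngujs" → prefix "xpp" already present; 8 new (d, l, q, n, g, u, j, s)
  "xps" → prefix "xps" already present; 0 new (none)
  "xppdlqnggw" → prefix "xppdlqng" already present; 2 new (g, w)
  "xnsttwk" → prefix "x" already present; 6 new (n, s, t, t, w, k)
  "xpsezcnugsz" → prefix "xps" already present; 8 new (e, z, c, n, u, g, s, z)
  "xppnna" → prefix "xpp" already present; 3 new (n, n, a)
  "xppdlqnggwx" → prefix "xppdlqnggw" already present; 1 new (x)
  "xppdlqngz" → prefix "xppdlqng" already present; 1 new (z)
  "xppdlqngujc" → prefix "xppdlqnguj" already present; 1 new (c)
  "xpgenwirt" → prefix "xp" already present; 7 new (g, e, n, w, i, r, t)
  "xpsunceabc" → prefix "xpsunc" already present; 4 new (e, a, b, c)
  "xppdlqngujb" → prefix "xppdlqnguj" already present; 1 new (b)
  "xpgenjruyg" → prefix "xpgen" already present; 5 new (j, r, u, y, g)
  "xpsunzd" → prefix "xpsun" already present; 2 new (z, d)
Total nodes = 10 + 10 + 5 + 9 + 8 + 0 + 2 + 6 + 8 + 3 + 1 + 1 + 1 + 7 + 4 + 1 + 5 + 2 = 83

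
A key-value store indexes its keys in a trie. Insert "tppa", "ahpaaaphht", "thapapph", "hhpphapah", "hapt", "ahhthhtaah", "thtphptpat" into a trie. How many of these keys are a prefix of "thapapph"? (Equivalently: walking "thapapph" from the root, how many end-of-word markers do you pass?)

Traverse "thapapph" character by character; count nodes along the way that are marked as word ends.
Prefixes of the query that are stored words: "thapapph"
Count: 1

1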